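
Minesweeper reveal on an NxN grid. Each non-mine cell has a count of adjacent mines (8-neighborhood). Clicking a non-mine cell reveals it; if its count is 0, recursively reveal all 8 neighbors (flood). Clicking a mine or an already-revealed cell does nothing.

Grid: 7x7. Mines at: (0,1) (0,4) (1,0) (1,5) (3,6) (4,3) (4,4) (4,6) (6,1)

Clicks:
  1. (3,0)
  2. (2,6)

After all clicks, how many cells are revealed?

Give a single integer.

Answer: 21

Derivation:
Click 1 (3,0) count=0: revealed 20 new [(1,1) (1,2) (1,3) (1,4) (2,0) (2,1) (2,2) (2,3) (2,4) (3,0) (3,1) (3,2) (3,3) (3,4) (4,0) (4,1) (4,2) (5,0) (5,1) (5,2)] -> total=20
Click 2 (2,6) count=2: revealed 1 new [(2,6)] -> total=21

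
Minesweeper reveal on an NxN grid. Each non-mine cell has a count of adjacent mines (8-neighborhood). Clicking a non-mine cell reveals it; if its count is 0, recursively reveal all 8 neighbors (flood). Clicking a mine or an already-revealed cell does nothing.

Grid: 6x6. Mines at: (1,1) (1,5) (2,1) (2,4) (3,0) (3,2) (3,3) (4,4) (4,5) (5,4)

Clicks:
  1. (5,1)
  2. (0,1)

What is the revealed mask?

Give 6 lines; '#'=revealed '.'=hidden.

Click 1 (5,1) count=0: revealed 8 new [(4,0) (4,1) (4,2) (4,3) (5,0) (5,1) (5,2) (5,3)] -> total=8
Click 2 (0,1) count=1: revealed 1 new [(0,1)] -> total=9

Answer: .#....
......
......
......
####..
####..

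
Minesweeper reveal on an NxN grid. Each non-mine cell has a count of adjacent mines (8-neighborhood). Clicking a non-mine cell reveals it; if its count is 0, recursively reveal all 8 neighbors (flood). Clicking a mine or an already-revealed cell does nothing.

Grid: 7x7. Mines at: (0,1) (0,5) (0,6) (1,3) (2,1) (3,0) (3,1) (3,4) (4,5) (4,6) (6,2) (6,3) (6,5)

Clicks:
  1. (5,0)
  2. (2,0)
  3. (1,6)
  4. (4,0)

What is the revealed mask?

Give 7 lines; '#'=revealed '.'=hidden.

Answer: .......
......#
#......
.......
##.....
##.....
##.....

Derivation:
Click 1 (5,0) count=0: revealed 6 new [(4,0) (4,1) (5,0) (5,1) (6,0) (6,1)] -> total=6
Click 2 (2,0) count=3: revealed 1 new [(2,0)] -> total=7
Click 3 (1,6) count=2: revealed 1 new [(1,6)] -> total=8
Click 4 (4,0) count=2: revealed 0 new [(none)] -> total=8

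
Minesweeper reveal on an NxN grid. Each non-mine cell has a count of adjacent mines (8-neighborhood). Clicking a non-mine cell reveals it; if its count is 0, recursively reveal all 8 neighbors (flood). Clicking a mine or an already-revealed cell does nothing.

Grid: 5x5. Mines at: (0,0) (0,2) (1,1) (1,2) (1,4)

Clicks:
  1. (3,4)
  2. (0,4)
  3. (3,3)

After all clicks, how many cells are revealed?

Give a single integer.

Click 1 (3,4) count=0: revealed 15 new [(2,0) (2,1) (2,2) (2,3) (2,4) (3,0) (3,1) (3,2) (3,3) (3,4) (4,0) (4,1) (4,2) (4,3) (4,4)] -> total=15
Click 2 (0,4) count=1: revealed 1 new [(0,4)] -> total=16
Click 3 (3,3) count=0: revealed 0 new [(none)] -> total=16

Answer: 16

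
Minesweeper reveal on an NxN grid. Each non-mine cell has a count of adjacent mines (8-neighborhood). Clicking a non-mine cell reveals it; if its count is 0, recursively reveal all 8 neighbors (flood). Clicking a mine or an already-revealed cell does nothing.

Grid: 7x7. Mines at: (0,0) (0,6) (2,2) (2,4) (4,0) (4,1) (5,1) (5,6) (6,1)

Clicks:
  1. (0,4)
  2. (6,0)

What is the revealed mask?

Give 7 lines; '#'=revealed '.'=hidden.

Click 1 (0,4) count=0: revealed 10 new [(0,1) (0,2) (0,3) (0,4) (0,5) (1,1) (1,2) (1,3) (1,4) (1,5)] -> total=10
Click 2 (6,0) count=2: revealed 1 new [(6,0)] -> total=11

Answer: .#####.
.#####.
.......
.......
.......
.......
#......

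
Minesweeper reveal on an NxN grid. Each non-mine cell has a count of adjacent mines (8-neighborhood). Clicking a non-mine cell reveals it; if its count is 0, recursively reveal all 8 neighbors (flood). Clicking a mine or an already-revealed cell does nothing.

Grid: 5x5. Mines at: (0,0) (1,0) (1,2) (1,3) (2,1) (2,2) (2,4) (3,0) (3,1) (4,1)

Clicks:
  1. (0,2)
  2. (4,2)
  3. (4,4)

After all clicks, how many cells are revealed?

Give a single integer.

Click 1 (0,2) count=2: revealed 1 new [(0,2)] -> total=1
Click 2 (4,2) count=2: revealed 1 new [(4,2)] -> total=2
Click 3 (4,4) count=0: revealed 5 new [(3,2) (3,3) (3,4) (4,3) (4,4)] -> total=7

Answer: 7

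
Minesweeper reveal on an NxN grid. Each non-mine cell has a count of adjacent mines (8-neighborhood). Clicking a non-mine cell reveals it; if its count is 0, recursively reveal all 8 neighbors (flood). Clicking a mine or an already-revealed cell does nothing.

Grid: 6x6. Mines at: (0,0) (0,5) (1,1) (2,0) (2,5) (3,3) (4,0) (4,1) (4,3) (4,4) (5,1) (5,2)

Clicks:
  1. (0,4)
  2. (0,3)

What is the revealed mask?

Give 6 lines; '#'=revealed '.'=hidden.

Click 1 (0,4) count=1: revealed 1 new [(0,4)] -> total=1
Click 2 (0,3) count=0: revealed 8 new [(0,2) (0,3) (1,2) (1,3) (1,4) (2,2) (2,3) (2,4)] -> total=9

Answer: ..###.
..###.
..###.
......
......
......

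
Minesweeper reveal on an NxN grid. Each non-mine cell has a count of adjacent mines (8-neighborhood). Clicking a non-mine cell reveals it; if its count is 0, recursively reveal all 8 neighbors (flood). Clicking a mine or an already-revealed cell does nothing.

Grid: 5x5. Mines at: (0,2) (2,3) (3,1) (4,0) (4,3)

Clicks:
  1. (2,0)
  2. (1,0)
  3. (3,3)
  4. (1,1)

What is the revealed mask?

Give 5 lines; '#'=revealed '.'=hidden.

Answer: ##...
##...
##...
...#.
.....

Derivation:
Click 1 (2,0) count=1: revealed 1 new [(2,0)] -> total=1
Click 2 (1,0) count=0: revealed 5 new [(0,0) (0,1) (1,0) (1,1) (2,1)] -> total=6
Click 3 (3,3) count=2: revealed 1 new [(3,3)] -> total=7
Click 4 (1,1) count=1: revealed 0 new [(none)] -> total=7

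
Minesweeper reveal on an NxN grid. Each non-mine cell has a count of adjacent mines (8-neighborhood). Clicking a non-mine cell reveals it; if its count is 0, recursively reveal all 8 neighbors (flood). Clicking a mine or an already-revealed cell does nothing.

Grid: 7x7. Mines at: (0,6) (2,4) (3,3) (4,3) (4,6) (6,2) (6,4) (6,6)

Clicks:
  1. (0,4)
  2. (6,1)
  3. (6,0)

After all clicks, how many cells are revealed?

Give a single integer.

Click 1 (0,4) count=0: revealed 27 new [(0,0) (0,1) (0,2) (0,3) (0,4) (0,5) (1,0) (1,1) (1,2) (1,3) (1,4) (1,5) (2,0) (2,1) (2,2) (2,3) (3,0) (3,1) (3,2) (4,0) (4,1) (4,2) (5,0) (5,1) (5,2) (6,0) (6,1)] -> total=27
Click 2 (6,1) count=1: revealed 0 new [(none)] -> total=27
Click 3 (6,0) count=0: revealed 0 new [(none)] -> total=27

Answer: 27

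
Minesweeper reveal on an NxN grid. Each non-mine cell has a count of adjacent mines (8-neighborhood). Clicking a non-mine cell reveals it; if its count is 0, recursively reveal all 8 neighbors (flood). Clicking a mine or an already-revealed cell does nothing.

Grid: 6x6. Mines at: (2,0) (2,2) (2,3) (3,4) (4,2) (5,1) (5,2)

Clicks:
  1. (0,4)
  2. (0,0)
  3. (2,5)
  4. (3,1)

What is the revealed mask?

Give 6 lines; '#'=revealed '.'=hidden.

Click 1 (0,4) count=0: revealed 14 new [(0,0) (0,1) (0,2) (0,3) (0,4) (0,5) (1,0) (1,1) (1,2) (1,3) (1,4) (1,5) (2,4) (2,5)] -> total=14
Click 2 (0,0) count=0: revealed 0 new [(none)] -> total=14
Click 3 (2,5) count=1: revealed 0 new [(none)] -> total=14
Click 4 (3,1) count=3: revealed 1 new [(3,1)] -> total=15

Answer: ######
######
....##
.#....
......
......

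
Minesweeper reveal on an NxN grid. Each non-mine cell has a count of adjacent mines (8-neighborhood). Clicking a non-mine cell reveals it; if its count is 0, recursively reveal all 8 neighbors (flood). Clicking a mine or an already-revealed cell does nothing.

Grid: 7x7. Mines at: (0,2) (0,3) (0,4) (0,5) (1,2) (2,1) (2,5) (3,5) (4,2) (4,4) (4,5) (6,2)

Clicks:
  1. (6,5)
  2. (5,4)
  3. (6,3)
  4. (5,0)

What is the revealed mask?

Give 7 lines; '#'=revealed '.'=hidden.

Click 1 (6,5) count=0: revealed 8 new [(5,3) (5,4) (5,5) (5,6) (6,3) (6,4) (6,5) (6,6)] -> total=8
Click 2 (5,4) count=2: revealed 0 new [(none)] -> total=8
Click 3 (6,3) count=1: revealed 0 new [(none)] -> total=8
Click 4 (5,0) count=0: revealed 8 new [(3,0) (3,1) (4,0) (4,1) (5,0) (5,1) (6,0) (6,1)] -> total=16

Answer: .......
.......
.......
##.....
##.....
##.####
##.####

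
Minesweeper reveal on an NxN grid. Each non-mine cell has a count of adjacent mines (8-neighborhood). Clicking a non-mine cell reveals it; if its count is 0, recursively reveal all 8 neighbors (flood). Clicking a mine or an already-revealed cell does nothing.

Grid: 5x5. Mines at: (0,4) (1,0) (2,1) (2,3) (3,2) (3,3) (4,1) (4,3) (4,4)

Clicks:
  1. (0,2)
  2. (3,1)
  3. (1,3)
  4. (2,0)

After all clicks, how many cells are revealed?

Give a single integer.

Answer: 8

Derivation:
Click 1 (0,2) count=0: revealed 6 new [(0,1) (0,2) (0,3) (1,1) (1,2) (1,3)] -> total=6
Click 2 (3,1) count=3: revealed 1 new [(3,1)] -> total=7
Click 3 (1,3) count=2: revealed 0 new [(none)] -> total=7
Click 4 (2,0) count=2: revealed 1 new [(2,0)] -> total=8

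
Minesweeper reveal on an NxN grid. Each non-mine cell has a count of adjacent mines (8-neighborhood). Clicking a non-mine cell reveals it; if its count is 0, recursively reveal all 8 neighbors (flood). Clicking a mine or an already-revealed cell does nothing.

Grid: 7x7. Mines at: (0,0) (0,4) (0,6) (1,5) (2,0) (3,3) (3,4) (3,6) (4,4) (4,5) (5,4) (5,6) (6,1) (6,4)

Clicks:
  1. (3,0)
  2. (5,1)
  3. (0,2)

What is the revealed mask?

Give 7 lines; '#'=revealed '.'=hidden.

Click 1 (3,0) count=1: revealed 1 new [(3,0)] -> total=1
Click 2 (5,1) count=1: revealed 1 new [(5,1)] -> total=2
Click 3 (0,2) count=0: revealed 9 new [(0,1) (0,2) (0,3) (1,1) (1,2) (1,3) (2,1) (2,2) (2,3)] -> total=11

Answer: .###...
.###...
.###...
#......
.......
.#.....
.......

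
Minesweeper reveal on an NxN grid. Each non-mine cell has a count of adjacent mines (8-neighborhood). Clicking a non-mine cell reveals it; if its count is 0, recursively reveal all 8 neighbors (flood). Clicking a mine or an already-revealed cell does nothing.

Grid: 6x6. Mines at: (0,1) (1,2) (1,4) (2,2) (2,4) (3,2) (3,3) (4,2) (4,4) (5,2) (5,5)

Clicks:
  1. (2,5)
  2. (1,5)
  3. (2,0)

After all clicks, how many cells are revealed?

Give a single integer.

Answer: 12

Derivation:
Click 1 (2,5) count=2: revealed 1 new [(2,5)] -> total=1
Click 2 (1,5) count=2: revealed 1 new [(1,5)] -> total=2
Click 3 (2,0) count=0: revealed 10 new [(1,0) (1,1) (2,0) (2,1) (3,0) (3,1) (4,0) (4,1) (5,0) (5,1)] -> total=12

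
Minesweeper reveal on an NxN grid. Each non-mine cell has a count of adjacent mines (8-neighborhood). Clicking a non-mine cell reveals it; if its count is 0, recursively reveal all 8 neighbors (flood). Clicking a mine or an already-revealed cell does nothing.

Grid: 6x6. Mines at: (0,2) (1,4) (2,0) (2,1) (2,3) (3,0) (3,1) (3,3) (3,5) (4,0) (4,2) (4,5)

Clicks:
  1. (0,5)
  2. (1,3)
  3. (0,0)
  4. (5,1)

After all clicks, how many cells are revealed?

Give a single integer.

Answer: 7

Derivation:
Click 1 (0,5) count=1: revealed 1 new [(0,5)] -> total=1
Click 2 (1,3) count=3: revealed 1 new [(1,3)] -> total=2
Click 3 (0,0) count=0: revealed 4 new [(0,0) (0,1) (1,0) (1,1)] -> total=6
Click 4 (5,1) count=2: revealed 1 new [(5,1)] -> total=7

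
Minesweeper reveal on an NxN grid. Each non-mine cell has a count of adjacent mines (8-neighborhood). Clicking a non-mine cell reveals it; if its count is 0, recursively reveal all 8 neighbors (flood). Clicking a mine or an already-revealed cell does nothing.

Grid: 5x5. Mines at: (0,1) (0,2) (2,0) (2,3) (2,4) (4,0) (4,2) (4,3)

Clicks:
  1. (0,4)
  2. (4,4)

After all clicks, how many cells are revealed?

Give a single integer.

Answer: 5

Derivation:
Click 1 (0,4) count=0: revealed 4 new [(0,3) (0,4) (1,3) (1,4)] -> total=4
Click 2 (4,4) count=1: revealed 1 new [(4,4)] -> total=5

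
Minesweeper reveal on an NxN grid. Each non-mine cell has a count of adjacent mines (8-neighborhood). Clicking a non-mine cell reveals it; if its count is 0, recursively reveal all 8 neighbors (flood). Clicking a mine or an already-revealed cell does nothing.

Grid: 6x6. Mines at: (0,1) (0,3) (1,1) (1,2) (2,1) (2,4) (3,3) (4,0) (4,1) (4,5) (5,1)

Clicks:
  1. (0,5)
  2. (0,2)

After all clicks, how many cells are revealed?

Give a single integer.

Answer: 5

Derivation:
Click 1 (0,5) count=0: revealed 4 new [(0,4) (0,5) (1,4) (1,5)] -> total=4
Click 2 (0,2) count=4: revealed 1 new [(0,2)] -> total=5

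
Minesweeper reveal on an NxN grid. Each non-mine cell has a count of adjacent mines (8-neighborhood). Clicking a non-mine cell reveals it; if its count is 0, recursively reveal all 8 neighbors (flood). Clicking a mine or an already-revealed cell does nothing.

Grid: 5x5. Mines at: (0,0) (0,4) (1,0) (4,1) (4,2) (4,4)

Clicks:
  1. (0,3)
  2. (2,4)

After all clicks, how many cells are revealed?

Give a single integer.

Answer: 15

Derivation:
Click 1 (0,3) count=1: revealed 1 new [(0,3)] -> total=1
Click 2 (2,4) count=0: revealed 14 new [(0,1) (0,2) (1,1) (1,2) (1,3) (1,4) (2,1) (2,2) (2,3) (2,4) (3,1) (3,2) (3,3) (3,4)] -> total=15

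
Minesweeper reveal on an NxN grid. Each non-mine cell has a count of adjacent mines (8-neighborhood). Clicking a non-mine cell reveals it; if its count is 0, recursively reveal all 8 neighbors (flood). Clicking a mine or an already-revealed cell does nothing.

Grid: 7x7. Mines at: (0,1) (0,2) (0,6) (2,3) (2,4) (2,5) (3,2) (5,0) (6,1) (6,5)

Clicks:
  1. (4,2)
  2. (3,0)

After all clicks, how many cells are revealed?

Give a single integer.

Answer: 9

Derivation:
Click 1 (4,2) count=1: revealed 1 new [(4,2)] -> total=1
Click 2 (3,0) count=0: revealed 8 new [(1,0) (1,1) (2,0) (2,1) (3,0) (3,1) (4,0) (4,1)] -> total=9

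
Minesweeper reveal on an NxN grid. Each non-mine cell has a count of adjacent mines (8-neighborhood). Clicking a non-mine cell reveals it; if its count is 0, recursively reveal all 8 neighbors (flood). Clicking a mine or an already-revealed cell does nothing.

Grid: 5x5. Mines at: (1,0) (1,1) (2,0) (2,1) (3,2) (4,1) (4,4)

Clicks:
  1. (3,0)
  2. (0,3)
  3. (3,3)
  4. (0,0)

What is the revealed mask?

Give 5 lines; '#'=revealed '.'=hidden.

Click 1 (3,0) count=3: revealed 1 new [(3,0)] -> total=1
Click 2 (0,3) count=0: revealed 11 new [(0,2) (0,3) (0,4) (1,2) (1,3) (1,4) (2,2) (2,3) (2,4) (3,3) (3,4)] -> total=12
Click 3 (3,3) count=2: revealed 0 new [(none)] -> total=12
Click 4 (0,0) count=2: revealed 1 new [(0,0)] -> total=13

Answer: #.###
..###
..###
#..##
.....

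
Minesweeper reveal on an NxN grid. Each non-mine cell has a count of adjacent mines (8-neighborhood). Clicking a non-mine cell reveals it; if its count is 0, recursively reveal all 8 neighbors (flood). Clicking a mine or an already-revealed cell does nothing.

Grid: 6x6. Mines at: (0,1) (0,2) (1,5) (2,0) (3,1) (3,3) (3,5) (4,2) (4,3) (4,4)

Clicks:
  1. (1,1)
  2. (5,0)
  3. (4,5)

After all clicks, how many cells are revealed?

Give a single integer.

Answer: 6

Derivation:
Click 1 (1,1) count=3: revealed 1 new [(1,1)] -> total=1
Click 2 (5,0) count=0: revealed 4 new [(4,0) (4,1) (5,0) (5,1)] -> total=5
Click 3 (4,5) count=2: revealed 1 new [(4,5)] -> total=6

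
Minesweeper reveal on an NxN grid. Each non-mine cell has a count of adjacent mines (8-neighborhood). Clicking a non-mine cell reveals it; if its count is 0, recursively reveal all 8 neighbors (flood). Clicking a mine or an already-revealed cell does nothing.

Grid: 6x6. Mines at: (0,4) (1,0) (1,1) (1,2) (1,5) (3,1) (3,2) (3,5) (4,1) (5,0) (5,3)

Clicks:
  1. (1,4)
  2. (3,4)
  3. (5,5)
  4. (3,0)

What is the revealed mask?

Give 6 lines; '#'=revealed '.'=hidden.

Answer: ......
....#.
......
#...#.
....##
....##

Derivation:
Click 1 (1,4) count=2: revealed 1 new [(1,4)] -> total=1
Click 2 (3,4) count=1: revealed 1 new [(3,4)] -> total=2
Click 3 (5,5) count=0: revealed 4 new [(4,4) (4,5) (5,4) (5,5)] -> total=6
Click 4 (3,0) count=2: revealed 1 new [(3,0)] -> total=7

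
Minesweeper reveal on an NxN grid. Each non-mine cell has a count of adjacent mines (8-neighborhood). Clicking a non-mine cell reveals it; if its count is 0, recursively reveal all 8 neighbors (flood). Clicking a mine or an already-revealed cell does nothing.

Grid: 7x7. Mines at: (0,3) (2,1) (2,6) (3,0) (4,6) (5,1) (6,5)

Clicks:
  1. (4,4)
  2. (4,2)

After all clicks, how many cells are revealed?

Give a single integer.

Click 1 (4,4) count=0: revealed 23 new [(1,2) (1,3) (1,4) (1,5) (2,2) (2,3) (2,4) (2,5) (3,2) (3,3) (3,4) (3,5) (4,2) (4,3) (4,4) (4,5) (5,2) (5,3) (5,4) (5,5) (6,2) (6,3) (6,4)] -> total=23
Click 2 (4,2) count=1: revealed 0 new [(none)] -> total=23

Answer: 23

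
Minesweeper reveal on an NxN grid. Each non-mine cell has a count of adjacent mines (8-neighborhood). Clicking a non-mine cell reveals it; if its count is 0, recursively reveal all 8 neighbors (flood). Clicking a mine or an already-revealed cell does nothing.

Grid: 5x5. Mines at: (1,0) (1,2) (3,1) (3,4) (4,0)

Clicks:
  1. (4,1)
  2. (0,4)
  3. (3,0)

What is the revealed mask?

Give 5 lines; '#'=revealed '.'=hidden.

Answer: ...##
...##
...##
#....
.#...

Derivation:
Click 1 (4,1) count=2: revealed 1 new [(4,1)] -> total=1
Click 2 (0,4) count=0: revealed 6 new [(0,3) (0,4) (1,3) (1,4) (2,3) (2,4)] -> total=7
Click 3 (3,0) count=2: revealed 1 new [(3,0)] -> total=8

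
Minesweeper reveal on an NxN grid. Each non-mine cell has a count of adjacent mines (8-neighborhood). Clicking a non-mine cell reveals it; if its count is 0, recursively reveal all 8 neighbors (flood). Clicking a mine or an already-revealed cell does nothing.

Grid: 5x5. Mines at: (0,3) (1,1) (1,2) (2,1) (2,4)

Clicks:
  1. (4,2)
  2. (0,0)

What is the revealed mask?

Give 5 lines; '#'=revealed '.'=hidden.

Answer: #....
.....
.....
#####
#####

Derivation:
Click 1 (4,2) count=0: revealed 10 new [(3,0) (3,1) (3,2) (3,3) (3,4) (4,0) (4,1) (4,2) (4,3) (4,4)] -> total=10
Click 2 (0,0) count=1: revealed 1 new [(0,0)] -> total=11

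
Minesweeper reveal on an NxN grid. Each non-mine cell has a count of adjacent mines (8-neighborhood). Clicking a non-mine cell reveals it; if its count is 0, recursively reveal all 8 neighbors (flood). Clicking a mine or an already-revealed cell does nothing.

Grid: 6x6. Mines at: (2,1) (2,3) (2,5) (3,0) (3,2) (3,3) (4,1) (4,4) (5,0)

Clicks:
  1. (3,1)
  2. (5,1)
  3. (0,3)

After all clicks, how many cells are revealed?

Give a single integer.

Click 1 (3,1) count=4: revealed 1 new [(3,1)] -> total=1
Click 2 (5,1) count=2: revealed 1 new [(5,1)] -> total=2
Click 3 (0,3) count=0: revealed 12 new [(0,0) (0,1) (0,2) (0,3) (0,4) (0,5) (1,0) (1,1) (1,2) (1,3) (1,4) (1,5)] -> total=14

Answer: 14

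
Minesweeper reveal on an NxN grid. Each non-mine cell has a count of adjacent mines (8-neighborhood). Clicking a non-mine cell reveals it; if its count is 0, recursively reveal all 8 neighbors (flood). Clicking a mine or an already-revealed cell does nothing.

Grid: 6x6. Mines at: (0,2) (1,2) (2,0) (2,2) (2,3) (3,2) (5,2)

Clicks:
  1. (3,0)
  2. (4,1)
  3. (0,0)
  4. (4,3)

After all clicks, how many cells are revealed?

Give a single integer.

Click 1 (3,0) count=1: revealed 1 new [(3,0)] -> total=1
Click 2 (4,1) count=2: revealed 1 new [(4,1)] -> total=2
Click 3 (0,0) count=0: revealed 4 new [(0,0) (0,1) (1,0) (1,1)] -> total=6
Click 4 (4,3) count=2: revealed 1 new [(4,3)] -> total=7

Answer: 7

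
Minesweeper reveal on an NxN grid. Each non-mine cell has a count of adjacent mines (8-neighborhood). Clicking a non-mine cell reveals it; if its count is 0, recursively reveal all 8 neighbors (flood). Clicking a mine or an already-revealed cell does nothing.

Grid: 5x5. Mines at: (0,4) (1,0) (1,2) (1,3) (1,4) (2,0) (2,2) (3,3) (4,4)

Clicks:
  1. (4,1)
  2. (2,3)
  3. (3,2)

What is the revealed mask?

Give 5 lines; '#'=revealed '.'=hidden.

Answer: .....
.....
...#.
###..
###..

Derivation:
Click 1 (4,1) count=0: revealed 6 new [(3,0) (3,1) (3,2) (4,0) (4,1) (4,2)] -> total=6
Click 2 (2,3) count=5: revealed 1 new [(2,3)] -> total=7
Click 3 (3,2) count=2: revealed 0 new [(none)] -> total=7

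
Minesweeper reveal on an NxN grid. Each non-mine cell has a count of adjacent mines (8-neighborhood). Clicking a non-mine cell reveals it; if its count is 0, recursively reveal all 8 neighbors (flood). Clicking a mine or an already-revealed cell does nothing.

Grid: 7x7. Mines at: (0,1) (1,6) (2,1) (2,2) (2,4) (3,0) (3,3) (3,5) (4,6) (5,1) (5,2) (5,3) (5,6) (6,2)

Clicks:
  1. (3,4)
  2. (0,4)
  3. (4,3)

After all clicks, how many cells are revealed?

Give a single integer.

Click 1 (3,4) count=3: revealed 1 new [(3,4)] -> total=1
Click 2 (0,4) count=0: revealed 8 new [(0,2) (0,3) (0,4) (0,5) (1,2) (1,3) (1,4) (1,5)] -> total=9
Click 3 (4,3) count=3: revealed 1 new [(4,3)] -> total=10

Answer: 10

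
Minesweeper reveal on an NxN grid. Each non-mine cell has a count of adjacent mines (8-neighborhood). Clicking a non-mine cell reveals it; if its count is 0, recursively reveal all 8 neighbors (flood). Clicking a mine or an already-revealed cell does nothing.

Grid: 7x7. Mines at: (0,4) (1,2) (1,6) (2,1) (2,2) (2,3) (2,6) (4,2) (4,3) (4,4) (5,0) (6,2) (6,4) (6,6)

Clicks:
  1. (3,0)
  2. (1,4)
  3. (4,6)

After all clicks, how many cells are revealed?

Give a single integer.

Click 1 (3,0) count=1: revealed 1 new [(3,0)] -> total=1
Click 2 (1,4) count=2: revealed 1 new [(1,4)] -> total=2
Click 3 (4,6) count=0: revealed 6 new [(3,5) (3,6) (4,5) (4,6) (5,5) (5,6)] -> total=8

Answer: 8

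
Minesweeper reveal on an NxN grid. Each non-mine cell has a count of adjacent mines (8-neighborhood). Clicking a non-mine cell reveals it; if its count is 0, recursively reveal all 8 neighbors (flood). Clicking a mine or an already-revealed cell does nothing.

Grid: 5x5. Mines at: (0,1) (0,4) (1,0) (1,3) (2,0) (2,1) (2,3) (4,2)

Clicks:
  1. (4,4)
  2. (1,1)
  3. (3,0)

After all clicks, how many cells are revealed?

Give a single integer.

Answer: 6

Derivation:
Click 1 (4,4) count=0: revealed 4 new [(3,3) (3,4) (4,3) (4,4)] -> total=4
Click 2 (1,1) count=4: revealed 1 new [(1,1)] -> total=5
Click 3 (3,0) count=2: revealed 1 new [(3,0)] -> total=6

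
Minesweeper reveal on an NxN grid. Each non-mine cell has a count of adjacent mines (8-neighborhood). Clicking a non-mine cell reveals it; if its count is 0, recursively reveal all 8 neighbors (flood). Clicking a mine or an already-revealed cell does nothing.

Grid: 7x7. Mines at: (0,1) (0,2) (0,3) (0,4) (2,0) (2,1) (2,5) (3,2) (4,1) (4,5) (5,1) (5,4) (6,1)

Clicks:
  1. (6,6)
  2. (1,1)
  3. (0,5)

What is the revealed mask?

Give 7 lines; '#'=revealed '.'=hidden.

Answer: .....#.
.#.....
.......
.......
.......
.....##
.....##

Derivation:
Click 1 (6,6) count=0: revealed 4 new [(5,5) (5,6) (6,5) (6,6)] -> total=4
Click 2 (1,1) count=4: revealed 1 new [(1,1)] -> total=5
Click 3 (0,5) count=1: revealed 1 new [(0,5)] -> total=6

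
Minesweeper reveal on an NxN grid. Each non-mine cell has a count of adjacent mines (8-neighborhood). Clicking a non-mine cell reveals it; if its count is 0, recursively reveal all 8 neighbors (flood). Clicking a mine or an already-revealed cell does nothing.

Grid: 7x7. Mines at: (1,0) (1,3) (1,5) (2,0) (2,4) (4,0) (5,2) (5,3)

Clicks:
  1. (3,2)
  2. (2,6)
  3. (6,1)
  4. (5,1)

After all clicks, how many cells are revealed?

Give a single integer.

Answer: 12

Derivation:
Click 1 (3,2) count=0: revealed 9 new [(2,1) (2,2) (2,3) (3,1) (3,2) (3,3) (4,1) (4,2) (4,3)] -> total=9
Click 2 (2,6) count=1: revealed 1 new [(2,6)] -> total=10
Click 3 (6,1) count=1: revealed 1 new [(6,1)] -> total=11
Click 4 (5,1) count=2: revealed 1 new [(5,1)] -> total=12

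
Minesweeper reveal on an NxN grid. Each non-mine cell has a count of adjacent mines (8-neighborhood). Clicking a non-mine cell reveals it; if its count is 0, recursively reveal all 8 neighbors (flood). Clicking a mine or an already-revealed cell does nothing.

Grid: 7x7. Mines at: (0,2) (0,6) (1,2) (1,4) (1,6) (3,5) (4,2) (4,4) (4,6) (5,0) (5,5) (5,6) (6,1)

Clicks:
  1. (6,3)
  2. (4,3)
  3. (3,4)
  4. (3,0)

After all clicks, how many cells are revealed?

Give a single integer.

Click 1 (6,3) count=0: revealed 6 new [(5,2) (5,3) (5,4) (6,2) (6,3) (6,4)] -> total=6
Click 2 (4,3) count=2: revealed 1 new [(4,3)] -> total=7
Click 3 (3,4) count=2: revealed 1 new [(3,4)] -> total=8
Click 4 (3,0) count=0: revealed 10 new [(0,0) (0,1) (1,0) (1,1) (2,0) (2,1) (3,0) (3,1) (4,0) (4,1)] -> total=18

Answer: 18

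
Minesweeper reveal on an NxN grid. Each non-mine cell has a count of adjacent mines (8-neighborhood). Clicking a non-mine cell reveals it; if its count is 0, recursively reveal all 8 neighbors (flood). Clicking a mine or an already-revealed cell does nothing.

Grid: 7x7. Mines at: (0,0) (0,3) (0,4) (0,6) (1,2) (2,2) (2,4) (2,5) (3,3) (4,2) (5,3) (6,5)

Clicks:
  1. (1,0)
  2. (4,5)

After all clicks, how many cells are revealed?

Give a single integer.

Click 1 (1,0) count=1: revealed 1 new [(1,0)] -> total=1
Click 2 (4,5) count=0: revealed 9 new [(3,4) (3,5) (3,6) (4,4) (4,5) (4,6) (5,4) (5,5) (5,6)] -> total=10

Answer: 10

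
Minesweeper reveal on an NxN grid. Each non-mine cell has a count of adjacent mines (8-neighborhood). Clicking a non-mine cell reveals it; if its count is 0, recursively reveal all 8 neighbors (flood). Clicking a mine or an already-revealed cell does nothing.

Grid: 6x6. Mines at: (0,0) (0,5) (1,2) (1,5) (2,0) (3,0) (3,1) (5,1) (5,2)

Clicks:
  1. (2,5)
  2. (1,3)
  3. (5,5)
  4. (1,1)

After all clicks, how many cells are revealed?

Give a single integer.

Click 1 (2,5) count=1: revealed 1 new [(2,5)] -> total=1
Click 2 (1,3) count=1: revealed 1 new [(1,3)] -> total=2
Click 3 (5,5) count=0: revealed 14 new [(2,2) (2,3) (2,4) (3,2) (3,3) (3,4) (3,5) (4,2) (4,3) (4,4) (4,5) (5,3) (5,4) (5,5)] -> total=16
Click 4 (1,1) count=3: revealed 1 new [(1,1)] -> total=17

Answer: 17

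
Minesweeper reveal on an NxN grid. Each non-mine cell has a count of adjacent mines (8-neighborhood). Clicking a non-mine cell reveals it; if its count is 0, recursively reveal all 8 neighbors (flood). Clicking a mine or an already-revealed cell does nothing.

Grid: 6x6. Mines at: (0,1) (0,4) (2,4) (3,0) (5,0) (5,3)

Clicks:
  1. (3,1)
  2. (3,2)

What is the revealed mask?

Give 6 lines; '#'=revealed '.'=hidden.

Click 1 (3,1) count=1: revealed 1 new [(3,1)] -> total=1
Click 2 (3,2) count=0: revealed 11 new [(1,1) (1,2) (1,3) (2,1) (2,2) (2,3) (3,2) (3,3) (4,1) (4,2) (4,3)] -> total=12

Answer: ......
.###..
.###..
.###..
.###..
......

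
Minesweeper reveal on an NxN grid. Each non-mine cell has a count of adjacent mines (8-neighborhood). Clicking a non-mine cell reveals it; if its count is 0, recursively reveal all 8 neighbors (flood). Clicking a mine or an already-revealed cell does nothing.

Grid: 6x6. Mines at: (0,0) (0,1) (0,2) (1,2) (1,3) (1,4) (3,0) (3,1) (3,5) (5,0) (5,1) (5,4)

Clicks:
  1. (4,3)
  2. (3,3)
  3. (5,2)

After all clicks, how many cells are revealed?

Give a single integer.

Click 1 (4,3) count=1: revealed 1 new [(4,3)] -> total=1
Click 2 (3,3) count=0: revealed 8 new [(2,2) (2,3) (2,4) (3,2) (3,3) (3,4) (4,2) (4,4)] -> total=9
Click 3 (5,2) count=1: revealed 1 new [(5,2)] -> total=10

Answer: 10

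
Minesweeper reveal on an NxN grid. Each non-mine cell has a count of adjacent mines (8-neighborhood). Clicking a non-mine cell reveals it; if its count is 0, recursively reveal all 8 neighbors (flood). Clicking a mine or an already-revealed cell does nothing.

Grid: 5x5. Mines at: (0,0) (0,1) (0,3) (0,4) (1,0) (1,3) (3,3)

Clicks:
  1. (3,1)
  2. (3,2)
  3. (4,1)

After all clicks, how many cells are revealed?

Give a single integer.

Answer: 9

Derivation:
Click 1 (3,1) count=0: revealed 9 new [(2,0) (2,1) (2,2) (3,0) (3,1) (3,2) (4,0) (4,1) (4,2)] -> total=9
Click 2 (3,2) count=1: revealed 0 new [(none)] -> total=9
Click 3 (4,1) count=0: revealed 0 new [(none)] -> total=9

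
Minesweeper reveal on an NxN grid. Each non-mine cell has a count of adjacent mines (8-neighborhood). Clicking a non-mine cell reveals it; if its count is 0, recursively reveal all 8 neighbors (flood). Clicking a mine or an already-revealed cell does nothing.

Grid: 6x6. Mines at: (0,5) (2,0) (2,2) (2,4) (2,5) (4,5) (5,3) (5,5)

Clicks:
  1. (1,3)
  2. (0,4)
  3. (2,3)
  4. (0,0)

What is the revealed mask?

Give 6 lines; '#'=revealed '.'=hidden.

Answer: #####.
#####.
...#..
......
......
......

Derivation:
Click 1 (1,3) count=2: revealed 1 new [(1,3)] -> total=1
Click 2 (0,4) count=1: revealed 1 new [(0,4)] -> total=2
Click 3 (2,3) count=2: revealed 1 new [(2,3)] -> total=3
Click 4 (0,0) count=0: revealed 8 new [(0,0) (0,1) (0,2) (0,3) (1,0) (1,1) (1,2) (1,4)] -> total=11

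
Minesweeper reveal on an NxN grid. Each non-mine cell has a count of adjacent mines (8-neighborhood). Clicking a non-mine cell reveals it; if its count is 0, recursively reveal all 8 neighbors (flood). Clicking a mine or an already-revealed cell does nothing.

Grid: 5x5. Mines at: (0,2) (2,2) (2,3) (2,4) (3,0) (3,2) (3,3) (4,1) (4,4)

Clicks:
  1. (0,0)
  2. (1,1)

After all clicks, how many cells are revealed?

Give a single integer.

Click 1 (0,0) count=0: revealed 6 new [(0,0) (0,1) (1,0) (1,1) (2,0) (2,1)] -> total=6
Click 2 (1,1) count=2: revealed 0 new [(none)] -> total=6

Answer: 6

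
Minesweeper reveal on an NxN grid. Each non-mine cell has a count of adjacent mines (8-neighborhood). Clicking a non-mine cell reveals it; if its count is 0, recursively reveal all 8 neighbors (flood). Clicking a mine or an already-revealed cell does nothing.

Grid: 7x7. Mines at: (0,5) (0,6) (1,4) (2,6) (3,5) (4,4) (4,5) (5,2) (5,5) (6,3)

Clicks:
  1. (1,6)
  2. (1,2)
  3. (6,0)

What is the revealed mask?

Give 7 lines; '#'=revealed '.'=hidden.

Answer: ####...
####..#
####...
####...
####...
##.....
##.....

Derivation:
Click 1 (1,6) count=3: revealed 1 new [(1,6)] -> total=1
Click 2 (1,2) count=0: revealed 24 new [(0,0) (0,1) (0,2) (0,3) (1,0) (1,1) (1,2) (1,3) (2,0) (2,1) (2,2) (2,3) (3,0) (3,1) (3,2) (3,3) (4,0) (4,1) (4,2) (4,3) (5,0) (5,1) (6,0) (6,1)] -> total=25
Click 3 (6,0) count=0: revealed 0 new [(none)] -> total=25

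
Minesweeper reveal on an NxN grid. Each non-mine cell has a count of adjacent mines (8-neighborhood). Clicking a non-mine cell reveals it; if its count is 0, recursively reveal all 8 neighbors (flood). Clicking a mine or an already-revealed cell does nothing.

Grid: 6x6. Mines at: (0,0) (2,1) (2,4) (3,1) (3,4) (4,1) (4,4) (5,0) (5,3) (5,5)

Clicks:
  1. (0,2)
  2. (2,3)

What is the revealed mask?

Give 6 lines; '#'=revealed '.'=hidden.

Answer: .#####
.#####
...#..
......
......
......

Derivation:
Click 1 (0,2) count=0: revealed 10 new [(0,1) (0,2) (0,3) (0,4) (0,5) (1,1) (1,2) (1,3) (1,4) (1,5)] -> total=10
Click 2 (2,3) count=2: revealed 1 new [(2,3)] -> total=11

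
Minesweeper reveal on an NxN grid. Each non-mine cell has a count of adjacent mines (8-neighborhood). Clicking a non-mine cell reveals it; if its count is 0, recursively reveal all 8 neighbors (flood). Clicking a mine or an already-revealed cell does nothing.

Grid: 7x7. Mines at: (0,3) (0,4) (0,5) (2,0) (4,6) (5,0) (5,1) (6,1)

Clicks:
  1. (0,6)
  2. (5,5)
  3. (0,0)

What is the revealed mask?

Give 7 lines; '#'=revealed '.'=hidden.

Click 1 (0,6) count=1: revealed 1 new [(0,6)] -> total=1
Click 2 (5,5) count=1: revealed 1 new [(5,5)] -> total=2
Click 3 (0,0) count=0: revealed 6 new [(0,0) (0,1) (0,2) (1,0) (1,1) (1,2)] -> total=8

Answer: ###...#
###....
.......
.......
.......
.....#.
.......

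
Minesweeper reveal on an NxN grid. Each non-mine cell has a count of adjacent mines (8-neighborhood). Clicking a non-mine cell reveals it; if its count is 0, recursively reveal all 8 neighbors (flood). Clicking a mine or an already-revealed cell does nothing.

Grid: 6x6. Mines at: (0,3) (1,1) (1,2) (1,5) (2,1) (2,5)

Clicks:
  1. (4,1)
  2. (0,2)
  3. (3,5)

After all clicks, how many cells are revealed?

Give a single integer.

Click 1 (4,1) count=0: revealed 21 new [(2,2) (2,3) (2,4) (3,0) (3,1) (3,2) (3,3) (3,4) (3,5) (4,0) (4,1) (4,2) (4,3) (4,4) (4,5) (5,0) (5,1) (5,2) (5,3) (5,4) (5,5)] -> total=21
Click 2 (0,2) count=3: revealed 1 new [(0,2)] -> total=22
Click 3 (3,5) count=1: revealed 0 new [(none)] -> total=22

Answer: 22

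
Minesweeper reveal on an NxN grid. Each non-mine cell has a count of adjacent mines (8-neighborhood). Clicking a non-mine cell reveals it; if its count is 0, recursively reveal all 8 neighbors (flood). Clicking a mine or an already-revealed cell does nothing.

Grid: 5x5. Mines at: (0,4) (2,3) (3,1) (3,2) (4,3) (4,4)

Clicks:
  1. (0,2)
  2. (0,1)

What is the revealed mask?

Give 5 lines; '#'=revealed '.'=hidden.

Click 1 (0,2) count=0: revealed 11 new [(0,0) (0,1) (0,2) (0,3) (1,0) (1,1) (1,2) (1,3) (2,0) (2,1) (2,2)] -> total=11
Click 2 (0,1) count=0: revealed 0 new [(none)] -> total=11

Answer: ####.
####.
###..
.....
.....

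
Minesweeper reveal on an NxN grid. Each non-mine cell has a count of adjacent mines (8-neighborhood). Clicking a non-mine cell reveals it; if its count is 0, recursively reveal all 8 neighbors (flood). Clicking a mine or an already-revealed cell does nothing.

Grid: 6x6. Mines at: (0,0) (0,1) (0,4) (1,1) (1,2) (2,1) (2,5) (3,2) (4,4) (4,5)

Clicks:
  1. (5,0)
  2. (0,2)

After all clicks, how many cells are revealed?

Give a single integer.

Answer: 11

Derivation:
Click 1 (5,0) count=0: revealed 10 new [(3,0) (3,1) (4,0) (4,1) (4,2) (4,3) (5,0) (5,1) (5,2) (5,3)] -> total=10
Click 2 (0,2) count=3: revealed 1 new [(0,2)] -> total=11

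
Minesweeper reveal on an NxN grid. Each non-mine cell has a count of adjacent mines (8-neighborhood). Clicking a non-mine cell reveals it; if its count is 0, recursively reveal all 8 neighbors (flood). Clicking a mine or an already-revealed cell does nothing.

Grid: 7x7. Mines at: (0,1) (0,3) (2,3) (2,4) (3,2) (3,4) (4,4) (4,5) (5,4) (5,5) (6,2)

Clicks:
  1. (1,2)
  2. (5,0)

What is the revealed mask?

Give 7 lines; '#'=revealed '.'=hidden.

Click 1 (1,2) count=3: revealed 1 new [(1,2)] -> total=1
Click 2 (5,0) count=0: revealed 12 new [(1,0) (1,1) (2,0) (2,1) (3,0) (3,1) (4,0) (4,1) (5,0) (5,1) (6,0) (6,1)] -> total=13

Answer: .......
###....
##.....
##.....
##.....
##.....
##.....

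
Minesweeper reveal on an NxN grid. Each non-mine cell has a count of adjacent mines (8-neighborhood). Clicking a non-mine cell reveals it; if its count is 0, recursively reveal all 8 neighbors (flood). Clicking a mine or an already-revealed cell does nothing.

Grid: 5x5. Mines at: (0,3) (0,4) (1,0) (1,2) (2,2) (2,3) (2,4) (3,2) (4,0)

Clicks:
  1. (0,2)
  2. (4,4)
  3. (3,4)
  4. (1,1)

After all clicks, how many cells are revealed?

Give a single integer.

Click 1 (0,2) count=2: revealed 1 new [(0,2)] -> total=1
Click 2 (4,4) count=0: revealed 4 new [(3,3) (3,4) (4,3) (4,4)] -> total=5
Click 3 (3,4) count=2: revealed 0 new [(none)] -> total=5
Click 4 (1,1) count=3: revealed 1 new [(1,1)] -> total=6

Answer: 6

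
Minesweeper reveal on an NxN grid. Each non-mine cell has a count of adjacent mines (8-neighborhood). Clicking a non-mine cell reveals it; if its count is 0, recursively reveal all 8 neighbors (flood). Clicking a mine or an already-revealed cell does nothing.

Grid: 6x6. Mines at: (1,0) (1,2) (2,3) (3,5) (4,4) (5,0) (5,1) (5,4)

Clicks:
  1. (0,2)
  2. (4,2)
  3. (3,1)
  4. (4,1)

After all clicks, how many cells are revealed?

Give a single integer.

Click 1 (0,2) count=1: revealed 1 new [(0,2)] -> total=1
Click 2 (4,2) count=1: revealed 1 new [(4,2)] -> total=2
Click 3 (3,1) count=0: revealed 8 new [(2,0) (2,1) (2,2) (3,0) (3,1) (3,2) (4,0) (4,1)] -> total=10
Click 4 (4,1) count=2: revealed 0 new [(none)] -> total=10

Answer: 10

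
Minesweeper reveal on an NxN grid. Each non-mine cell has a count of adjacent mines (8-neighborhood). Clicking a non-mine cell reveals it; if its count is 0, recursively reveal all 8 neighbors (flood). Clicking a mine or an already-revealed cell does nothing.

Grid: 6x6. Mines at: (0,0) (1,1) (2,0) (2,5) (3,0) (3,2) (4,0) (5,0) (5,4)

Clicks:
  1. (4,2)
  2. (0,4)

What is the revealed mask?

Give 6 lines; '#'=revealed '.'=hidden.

Click 1 (4,2) count=1: revealed 1 new [(4,2)] -> total=1
Click 2 (0,4) count=0: revealed 11 new [(0,2) (0,3) (0,4) (0,5) (1,2) (1,3) (1,4) (1,5) (2,2) (2,3) (2,4)] -> total=12

Answer: ..####
..####
..###.
......
..#...
......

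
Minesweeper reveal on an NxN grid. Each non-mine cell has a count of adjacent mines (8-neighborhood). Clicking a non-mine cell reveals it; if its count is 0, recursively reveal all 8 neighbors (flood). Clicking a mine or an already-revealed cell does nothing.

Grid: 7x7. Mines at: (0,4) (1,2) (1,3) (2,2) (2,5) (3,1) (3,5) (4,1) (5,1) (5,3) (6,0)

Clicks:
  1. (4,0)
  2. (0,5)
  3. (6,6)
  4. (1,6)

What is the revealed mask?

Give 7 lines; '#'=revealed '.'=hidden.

Click 1 (4,0) count=3: revealed 1 new [(4,0)] -> total=1
Click 2 (0,5) count=1: revealed 1 new [(0,5)] -> total=2
Click 3 (6,6) count=0: revealed 9 new [(4,4) (4,5) (4,6) (5,4) (5,5) (5,6) (6,4) (6,5) (6,6)] -> total=11
Click 4 (1,6) count=1: revealed 1 new [(1,6)] -> total=12

Answer: .....#.
......#
.......
.......
#...###
....###
....###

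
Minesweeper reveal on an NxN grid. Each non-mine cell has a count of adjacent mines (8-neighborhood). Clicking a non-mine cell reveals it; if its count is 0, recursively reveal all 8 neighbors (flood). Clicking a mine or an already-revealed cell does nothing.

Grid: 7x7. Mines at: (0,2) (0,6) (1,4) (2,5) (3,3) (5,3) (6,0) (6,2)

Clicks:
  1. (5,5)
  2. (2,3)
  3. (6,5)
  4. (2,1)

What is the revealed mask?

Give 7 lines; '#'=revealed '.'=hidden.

Answer: ##.....
###....
####...
###.###
###.###
###.###
....###

Derivation:
Click 1 (5,5) count=0: revealed 12 new [(3,4) (3,5) (3,6) (4,4) (4,5) (4,6) (5,4) (5,5) (5,6) (6,4) (6,5) (6,6)] -> total=12
Click 2 (2,3) count=2: revealed 1 new [(2,3)] -> total=13
Click 3 (6,5) count=0: revealed 0 new [(none)] -> total=13
Click 4 (2,1) count=0: revealed 17 new [(0,0) (0,1) (1,0) (1,1) (1,2) (2,0) (2,1) (2,2) (3,0) (3,1) (3,2) (4,0) (4,1) (4,2) (5,0) (5,1) (5,2)] -> total=30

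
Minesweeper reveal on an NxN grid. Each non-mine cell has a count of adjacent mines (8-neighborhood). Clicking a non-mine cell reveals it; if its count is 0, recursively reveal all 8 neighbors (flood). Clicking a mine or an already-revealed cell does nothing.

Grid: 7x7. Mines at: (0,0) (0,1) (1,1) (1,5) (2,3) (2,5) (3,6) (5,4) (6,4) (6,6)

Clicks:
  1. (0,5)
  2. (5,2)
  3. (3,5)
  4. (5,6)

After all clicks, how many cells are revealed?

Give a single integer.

Answer: 22

Derivation:
Click 1 (0,5) count=1: revealed 1 new [(0,5)] -> total=1
Click 2 (5,2) count=0: revealed 19 new [(2,0) (2,1) (2,2) (3,0) (3,1) (3,2) (3,3) (4,0) (4,1) (4,2) (4,3) (5,0) (5,1) (5,2) (5,3) (6,0) (6,1) (6,2) (6,3)] -> total=20
Click 3 (3,5) count=2: revealed 1 new [(3,5)] -> total=21
Click 4 (5,6) count=1: revealed 1 new [(5,6)] -> total=22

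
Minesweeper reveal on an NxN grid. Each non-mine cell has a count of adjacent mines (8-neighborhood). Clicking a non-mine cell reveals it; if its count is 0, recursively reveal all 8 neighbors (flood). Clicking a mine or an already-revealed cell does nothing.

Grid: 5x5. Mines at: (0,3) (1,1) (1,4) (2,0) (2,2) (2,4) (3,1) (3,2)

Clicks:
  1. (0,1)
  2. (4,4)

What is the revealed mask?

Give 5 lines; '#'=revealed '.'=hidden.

Click 1 (0,1) count=1: revealed 1 new [(0,1)] -> total=1
Click 2 (4,4) count=0: revealed 4 new [(3,3) (3,4) (4,3) (4,4)] -> total=5

Answer: .#...
.....
.....
...##
...##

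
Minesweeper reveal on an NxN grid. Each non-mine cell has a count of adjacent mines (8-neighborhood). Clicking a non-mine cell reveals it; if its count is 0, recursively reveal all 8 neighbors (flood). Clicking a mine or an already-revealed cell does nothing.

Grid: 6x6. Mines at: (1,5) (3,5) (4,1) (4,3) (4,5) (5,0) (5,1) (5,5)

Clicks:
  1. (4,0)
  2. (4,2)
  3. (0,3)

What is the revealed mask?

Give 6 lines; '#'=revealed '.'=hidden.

Click 1 (4,0) count=3: revealed 1 new [(4,0)] -> total=1
Click 2 (4,2) count=3: revealed 1 new [(4,2)] -> total=2
Click 3 (0,3) count=0: revealed 20 new [(0,0) (0,1) (0,2) (0,3) (0,4) (1,0) (1,1) (1,2) (1,3) (1,4) (2,0) (2,1) (2,2) (2,3) (2,4) (3,0) (3,1) (3,2) (3,3) (3,4)] -> total=22

Answer: #####.
#####.
#####.
#####.
#.#...
......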